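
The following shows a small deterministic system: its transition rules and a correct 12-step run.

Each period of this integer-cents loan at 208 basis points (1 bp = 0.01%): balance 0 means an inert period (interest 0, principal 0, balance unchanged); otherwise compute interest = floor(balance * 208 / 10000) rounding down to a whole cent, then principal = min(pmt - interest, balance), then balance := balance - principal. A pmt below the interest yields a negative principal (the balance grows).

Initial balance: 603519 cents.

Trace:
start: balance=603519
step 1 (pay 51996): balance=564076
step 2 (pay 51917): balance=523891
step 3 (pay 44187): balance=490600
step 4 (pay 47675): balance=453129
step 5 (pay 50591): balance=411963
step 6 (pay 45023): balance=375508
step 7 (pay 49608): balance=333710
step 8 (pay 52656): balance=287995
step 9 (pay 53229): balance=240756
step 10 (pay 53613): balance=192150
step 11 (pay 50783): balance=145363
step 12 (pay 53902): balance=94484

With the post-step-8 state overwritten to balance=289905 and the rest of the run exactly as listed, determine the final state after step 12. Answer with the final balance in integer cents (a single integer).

96559

state after step 8 := balance=289905
step 9 (pay 53229): balance=242706
step 10 (pay 53613): balance=194141
step 11 (pay 50783): balance=147396
step 12 (pay 53902): balance=96559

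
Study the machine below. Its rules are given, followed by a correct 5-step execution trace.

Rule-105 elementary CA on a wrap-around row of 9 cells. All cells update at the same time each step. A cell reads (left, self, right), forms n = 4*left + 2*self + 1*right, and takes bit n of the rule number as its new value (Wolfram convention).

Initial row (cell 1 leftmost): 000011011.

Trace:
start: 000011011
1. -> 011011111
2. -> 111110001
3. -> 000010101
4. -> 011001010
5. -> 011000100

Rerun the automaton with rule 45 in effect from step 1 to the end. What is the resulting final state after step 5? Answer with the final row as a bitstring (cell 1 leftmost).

(re-executing steps 1..5 under rule 45; state before step 1: 000011011)
1. -> 011010110
2. -> 010111100
3. -> 011100001
4. -> 110001101
5. -> 000101011

000101011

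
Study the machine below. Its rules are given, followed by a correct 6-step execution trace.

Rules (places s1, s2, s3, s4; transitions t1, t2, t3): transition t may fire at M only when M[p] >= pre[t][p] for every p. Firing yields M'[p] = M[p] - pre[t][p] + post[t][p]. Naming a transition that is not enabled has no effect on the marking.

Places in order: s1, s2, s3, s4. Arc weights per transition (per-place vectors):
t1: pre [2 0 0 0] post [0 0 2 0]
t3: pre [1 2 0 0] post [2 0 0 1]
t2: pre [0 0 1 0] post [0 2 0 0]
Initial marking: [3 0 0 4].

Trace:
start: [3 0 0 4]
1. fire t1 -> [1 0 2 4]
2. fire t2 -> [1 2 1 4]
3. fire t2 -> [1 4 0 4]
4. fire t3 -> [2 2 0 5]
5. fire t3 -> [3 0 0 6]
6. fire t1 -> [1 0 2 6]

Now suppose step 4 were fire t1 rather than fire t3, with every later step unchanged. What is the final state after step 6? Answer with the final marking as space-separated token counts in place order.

0 2 2 5

(re-executing from step 4 with the substitution; state before step 4: [1 4 0 4])
4. fire t1 -> [1 4 0 4]
5. fire t3 -> [2 2 0 5]
6. fire t1 -> [0 2 2 5]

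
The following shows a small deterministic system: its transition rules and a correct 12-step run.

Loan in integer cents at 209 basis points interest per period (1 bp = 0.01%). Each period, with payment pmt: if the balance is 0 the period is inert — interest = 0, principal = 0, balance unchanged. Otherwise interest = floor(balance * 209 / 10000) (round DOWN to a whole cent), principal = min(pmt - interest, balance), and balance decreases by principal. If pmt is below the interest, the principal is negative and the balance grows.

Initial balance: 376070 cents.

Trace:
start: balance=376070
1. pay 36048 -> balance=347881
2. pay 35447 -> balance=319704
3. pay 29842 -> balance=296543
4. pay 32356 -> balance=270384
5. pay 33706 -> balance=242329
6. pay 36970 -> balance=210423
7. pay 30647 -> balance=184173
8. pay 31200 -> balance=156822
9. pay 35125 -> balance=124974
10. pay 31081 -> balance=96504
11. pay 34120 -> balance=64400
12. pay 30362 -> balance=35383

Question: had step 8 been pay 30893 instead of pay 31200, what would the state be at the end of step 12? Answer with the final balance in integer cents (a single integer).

(re-executing from step 8 with the substitution; state before step 8: balance=184173)
8. pay 30893 -> balance=157129
9. pay 35125 -> balance=125287
10. pay 31081 -> balance=96824
11. pay 34120 -> balance=64727
12. pay 30362 -> balance=35717

35717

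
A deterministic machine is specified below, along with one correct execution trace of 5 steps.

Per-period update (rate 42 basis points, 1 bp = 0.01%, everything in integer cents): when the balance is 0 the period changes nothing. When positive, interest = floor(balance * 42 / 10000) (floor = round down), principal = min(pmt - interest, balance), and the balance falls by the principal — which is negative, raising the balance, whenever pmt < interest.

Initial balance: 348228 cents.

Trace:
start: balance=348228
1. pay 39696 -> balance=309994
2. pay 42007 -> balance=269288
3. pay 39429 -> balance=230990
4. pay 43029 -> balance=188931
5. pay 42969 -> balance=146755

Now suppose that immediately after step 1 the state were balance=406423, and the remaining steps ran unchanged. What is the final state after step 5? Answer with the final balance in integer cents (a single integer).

state after step 1 := balance=406423
2. pay 42007 -> balance=366122
3. pay 39429 -> balance=328230
4. pay 43029 -> balance=286579
5. pay 42969 -> balance=244813

244813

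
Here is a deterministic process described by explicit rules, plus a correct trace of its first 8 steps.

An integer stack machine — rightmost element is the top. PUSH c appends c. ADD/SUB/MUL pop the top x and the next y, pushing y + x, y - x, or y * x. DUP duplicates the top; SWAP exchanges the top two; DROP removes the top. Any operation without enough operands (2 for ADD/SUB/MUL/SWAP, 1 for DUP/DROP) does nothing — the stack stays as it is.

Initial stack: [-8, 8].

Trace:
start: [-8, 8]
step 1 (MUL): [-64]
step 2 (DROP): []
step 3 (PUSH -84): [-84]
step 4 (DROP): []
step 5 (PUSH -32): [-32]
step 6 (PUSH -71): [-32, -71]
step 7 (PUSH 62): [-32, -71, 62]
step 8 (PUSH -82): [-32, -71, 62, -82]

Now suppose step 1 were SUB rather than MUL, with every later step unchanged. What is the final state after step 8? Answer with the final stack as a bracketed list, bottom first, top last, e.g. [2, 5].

[-32, -71, 62, -82]

(re-executing from step 1 with the substitution; state before step 1: [-8, 8])
step 1 (SUB): [-16]
step 2 (DROP): []
step 3 (PUSH -84): [-84]
step 4 (DROP): []
step 5 (PUSH -32): [-32]
step 6 (PUSH -71): [-32, -71]
step 7 (PUSH 62): [-32, -71, 62]
step 8 (PUSH -82): [-32, -71, 62, -82]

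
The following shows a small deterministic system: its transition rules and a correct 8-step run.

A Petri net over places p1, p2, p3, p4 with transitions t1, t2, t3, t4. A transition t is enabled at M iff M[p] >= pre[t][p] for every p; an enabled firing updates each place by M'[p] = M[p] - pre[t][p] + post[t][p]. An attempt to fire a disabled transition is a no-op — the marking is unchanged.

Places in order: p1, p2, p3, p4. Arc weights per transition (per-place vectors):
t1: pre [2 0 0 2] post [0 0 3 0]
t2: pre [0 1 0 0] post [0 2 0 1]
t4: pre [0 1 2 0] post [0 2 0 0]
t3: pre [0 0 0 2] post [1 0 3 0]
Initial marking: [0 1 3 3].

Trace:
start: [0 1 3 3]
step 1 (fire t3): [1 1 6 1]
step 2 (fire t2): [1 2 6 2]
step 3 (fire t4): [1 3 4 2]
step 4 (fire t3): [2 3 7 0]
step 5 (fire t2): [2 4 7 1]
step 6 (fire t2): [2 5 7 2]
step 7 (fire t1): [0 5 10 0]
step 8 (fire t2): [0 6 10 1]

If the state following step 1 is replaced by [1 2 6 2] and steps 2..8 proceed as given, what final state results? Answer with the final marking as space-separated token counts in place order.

0 7 10 2

state after step 1 := [1 2 6 2]
step 2 (fire t2): [1 3 6 3]
step 3 (fire t4): [1 4 4 3]
step 4 (fire t3): [2 4 7 1]
step 5 (fire t2): [2 5 7 2]
step 6 (fire t2): [2 6 7 3]
step 7 (fire t1): [0 6 10 1]
step 8 (fire t2): [0 7 10 2]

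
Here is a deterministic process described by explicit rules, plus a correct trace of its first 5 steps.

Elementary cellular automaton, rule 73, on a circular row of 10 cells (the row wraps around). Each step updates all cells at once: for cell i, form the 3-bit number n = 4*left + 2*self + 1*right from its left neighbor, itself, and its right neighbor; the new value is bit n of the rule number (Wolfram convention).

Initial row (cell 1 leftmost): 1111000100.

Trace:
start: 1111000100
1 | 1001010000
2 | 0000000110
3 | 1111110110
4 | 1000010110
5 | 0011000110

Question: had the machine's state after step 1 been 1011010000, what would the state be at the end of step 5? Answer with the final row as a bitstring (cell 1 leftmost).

1011010110

state after step 1 := 1011010000
2 | 0011000110
3 | 1011010110
4 | 0011000110
5 | 1011010110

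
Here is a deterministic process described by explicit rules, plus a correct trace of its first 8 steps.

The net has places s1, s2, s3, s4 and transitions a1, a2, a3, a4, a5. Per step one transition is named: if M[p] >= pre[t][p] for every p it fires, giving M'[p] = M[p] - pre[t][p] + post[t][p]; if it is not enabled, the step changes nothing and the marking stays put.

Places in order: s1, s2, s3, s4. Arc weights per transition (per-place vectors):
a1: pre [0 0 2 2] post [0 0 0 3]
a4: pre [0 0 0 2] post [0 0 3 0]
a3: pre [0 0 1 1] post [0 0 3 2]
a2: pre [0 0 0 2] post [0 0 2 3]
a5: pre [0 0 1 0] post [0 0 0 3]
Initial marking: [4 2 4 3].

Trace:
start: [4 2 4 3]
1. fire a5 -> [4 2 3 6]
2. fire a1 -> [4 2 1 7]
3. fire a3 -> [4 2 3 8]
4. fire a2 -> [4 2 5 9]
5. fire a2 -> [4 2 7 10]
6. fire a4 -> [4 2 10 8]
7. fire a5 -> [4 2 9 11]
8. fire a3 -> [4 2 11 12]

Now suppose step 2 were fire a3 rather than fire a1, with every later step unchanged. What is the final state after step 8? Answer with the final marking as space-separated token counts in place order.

(re-executing from step 2 with the substitution; state before step 2: [4 2 3 6])
2. fire a3 -> [4 2 5 7]
3. fire a3 -> [4 2 7 8]
4. fire a2 -> [4 2 9 9]
5. fire a2 -> [4 2 11 10]
6. fire a4 -> [4 2 14 8]
7. fire a5 -> [4 2 13 11]
8. fire a3 -> [4 2 15 12]

4 2 15 12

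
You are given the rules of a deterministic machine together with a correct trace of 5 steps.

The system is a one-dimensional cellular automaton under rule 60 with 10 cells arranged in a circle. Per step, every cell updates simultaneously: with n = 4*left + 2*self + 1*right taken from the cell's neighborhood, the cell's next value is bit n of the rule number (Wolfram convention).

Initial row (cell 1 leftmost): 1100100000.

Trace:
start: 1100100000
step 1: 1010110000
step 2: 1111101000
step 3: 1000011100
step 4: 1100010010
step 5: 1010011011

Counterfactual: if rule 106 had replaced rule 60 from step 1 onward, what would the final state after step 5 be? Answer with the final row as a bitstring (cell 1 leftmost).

(re-executing steps 1..5 under rule 106; state before step 1: 1100100000)
step 1: 1101000001
step 2: 0110000011
step 3: 1110000111
step 4: 0010001100
step 5: 0100011100

0100011100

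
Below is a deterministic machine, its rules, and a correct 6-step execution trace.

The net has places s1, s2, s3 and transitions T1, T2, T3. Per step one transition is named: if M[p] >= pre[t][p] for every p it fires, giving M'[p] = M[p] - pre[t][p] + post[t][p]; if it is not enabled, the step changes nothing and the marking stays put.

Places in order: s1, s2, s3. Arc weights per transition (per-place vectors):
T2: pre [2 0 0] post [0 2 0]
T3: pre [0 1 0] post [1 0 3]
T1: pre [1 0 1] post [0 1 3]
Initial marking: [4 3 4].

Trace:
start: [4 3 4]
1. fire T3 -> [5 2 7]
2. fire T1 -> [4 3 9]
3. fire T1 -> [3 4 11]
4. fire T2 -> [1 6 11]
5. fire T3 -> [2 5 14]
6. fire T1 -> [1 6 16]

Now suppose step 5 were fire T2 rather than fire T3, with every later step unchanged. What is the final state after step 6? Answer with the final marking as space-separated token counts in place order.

(re-executing from step 5 with the substitution; state before step 5: [1 6 11])
5. fire T2 -> [1 6 11]
6. fire T1 -> [0 7 13]

0 7 13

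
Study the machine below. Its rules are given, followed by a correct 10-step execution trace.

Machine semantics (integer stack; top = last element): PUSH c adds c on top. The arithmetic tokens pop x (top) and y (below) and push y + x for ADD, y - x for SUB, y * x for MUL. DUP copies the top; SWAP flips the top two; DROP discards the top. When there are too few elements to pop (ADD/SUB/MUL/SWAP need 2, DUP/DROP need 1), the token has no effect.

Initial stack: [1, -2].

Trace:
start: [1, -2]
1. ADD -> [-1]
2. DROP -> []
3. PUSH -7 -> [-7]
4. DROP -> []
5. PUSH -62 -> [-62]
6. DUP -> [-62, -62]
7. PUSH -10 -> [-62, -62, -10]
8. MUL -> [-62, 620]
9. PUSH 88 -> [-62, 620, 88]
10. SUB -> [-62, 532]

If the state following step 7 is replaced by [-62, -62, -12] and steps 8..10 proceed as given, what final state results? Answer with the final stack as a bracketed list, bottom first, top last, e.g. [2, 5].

[-62, 656]

state after step 7 := [-62, -62, -12]
8. MUL -> [-62, 744]
9. PUSH 88 -> [-62, 744, 88]
10. SUB -> [-62, 656]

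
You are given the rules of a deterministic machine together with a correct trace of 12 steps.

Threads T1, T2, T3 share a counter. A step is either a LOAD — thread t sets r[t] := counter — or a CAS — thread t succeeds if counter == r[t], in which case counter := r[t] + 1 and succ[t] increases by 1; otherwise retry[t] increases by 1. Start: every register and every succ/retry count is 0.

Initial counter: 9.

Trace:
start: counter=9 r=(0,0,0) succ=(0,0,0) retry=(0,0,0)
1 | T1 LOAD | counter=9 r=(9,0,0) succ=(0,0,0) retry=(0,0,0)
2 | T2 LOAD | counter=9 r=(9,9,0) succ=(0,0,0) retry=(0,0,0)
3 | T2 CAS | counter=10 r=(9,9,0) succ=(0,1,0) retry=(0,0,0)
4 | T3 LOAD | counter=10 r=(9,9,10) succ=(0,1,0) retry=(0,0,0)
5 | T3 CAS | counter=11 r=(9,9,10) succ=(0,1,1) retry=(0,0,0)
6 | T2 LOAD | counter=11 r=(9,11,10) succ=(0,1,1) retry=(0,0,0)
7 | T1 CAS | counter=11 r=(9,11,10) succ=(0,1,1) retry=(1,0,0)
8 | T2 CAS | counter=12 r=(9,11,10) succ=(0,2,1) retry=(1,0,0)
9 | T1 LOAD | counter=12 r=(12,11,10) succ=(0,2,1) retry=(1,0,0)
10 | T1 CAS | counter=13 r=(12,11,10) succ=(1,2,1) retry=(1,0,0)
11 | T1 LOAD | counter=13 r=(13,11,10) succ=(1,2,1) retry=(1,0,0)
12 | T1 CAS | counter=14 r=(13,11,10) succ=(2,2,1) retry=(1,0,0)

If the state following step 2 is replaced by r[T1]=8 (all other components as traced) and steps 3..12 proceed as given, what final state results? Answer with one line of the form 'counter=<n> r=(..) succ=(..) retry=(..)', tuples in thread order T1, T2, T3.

state after step 2 := counter=9 r=(8,9,0) succ=(0,0,0) retry=(0,0,0)
3 | T2 CAS | counter=10 r=(8,9,0) succ=(0,1,0) retry=(0,0,0)
4 | T3 LOAD | counter=10 r=(8,9,10) succ=(0,1,0) retry=(0,0,0)
5 | T3 CAS | counter=11 r=(8,9,10) succ=(0,1,1) retry=(0,0,0)
6 | T2 LOAD | counter=11 r=(8,11,10) succ=(0,1,1) retry=(0,0,0)
7 | T1 CAS | counter=11 r=(8,11,10) succ=(0,1,1) retry=(1,0,0)
8 | T2 CAS | counter=12 r=(8,11,10) succ=(0,2,1) retry=(1,0,0)
9 | T1 LOAD | counter=12 r=(12,11,10) succ=(0,2,1) retry=(1,0,0)
10 | T1 CAS | counter=13 r=(12,11,10) succ=(1,2,1) retry=(1,0,0)
11 | T1 LOAD | counter=13 r=(13,11,10) succ=(1,2,1) retry=(1,0,0)
12 | T1 CAS | counter=14 r=(13,11,10) succ=(2,2,1) retry=(1,0,0)

counter=14 r=(13,11,10) succ=(2,2,1) retry=(1,0,0)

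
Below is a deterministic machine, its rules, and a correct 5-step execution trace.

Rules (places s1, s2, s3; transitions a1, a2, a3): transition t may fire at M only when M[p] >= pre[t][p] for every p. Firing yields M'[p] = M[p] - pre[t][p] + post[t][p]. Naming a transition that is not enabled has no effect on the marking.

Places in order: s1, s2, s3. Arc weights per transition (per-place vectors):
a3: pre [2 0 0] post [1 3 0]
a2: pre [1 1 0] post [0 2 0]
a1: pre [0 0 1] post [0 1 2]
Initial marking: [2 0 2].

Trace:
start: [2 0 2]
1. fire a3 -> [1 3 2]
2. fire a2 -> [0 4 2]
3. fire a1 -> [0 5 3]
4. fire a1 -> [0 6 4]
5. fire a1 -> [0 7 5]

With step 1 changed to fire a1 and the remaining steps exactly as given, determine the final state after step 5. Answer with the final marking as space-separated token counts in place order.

1 5 6

(re-executing from step 1 with the substitution; state before step 1: [2 0 2])
1. fire a1 -> [2 1 3]
2. fire a2 -> [1 2 3]
3. fire a1 -> [1 3 4]
4. fire a1 -> [1 4 5]
5. fire a1 -> [1 5 6]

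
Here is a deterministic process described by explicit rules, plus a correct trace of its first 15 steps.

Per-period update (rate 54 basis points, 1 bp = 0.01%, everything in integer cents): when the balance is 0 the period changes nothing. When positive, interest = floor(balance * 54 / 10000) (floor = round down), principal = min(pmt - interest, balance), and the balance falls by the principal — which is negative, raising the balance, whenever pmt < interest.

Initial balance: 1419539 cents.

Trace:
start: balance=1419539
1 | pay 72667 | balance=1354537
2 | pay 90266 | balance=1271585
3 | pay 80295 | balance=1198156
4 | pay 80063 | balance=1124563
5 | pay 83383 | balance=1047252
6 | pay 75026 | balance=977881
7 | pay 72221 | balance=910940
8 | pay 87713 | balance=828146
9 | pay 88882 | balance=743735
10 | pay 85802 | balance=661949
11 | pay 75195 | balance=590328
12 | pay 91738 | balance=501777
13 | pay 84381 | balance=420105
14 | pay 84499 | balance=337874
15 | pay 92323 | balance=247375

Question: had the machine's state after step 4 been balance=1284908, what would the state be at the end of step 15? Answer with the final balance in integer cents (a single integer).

state after step 4 := balance=1284908
5 | pay 83383 | balance=1208463
6 | pay 75026 | balance=1139962
7 | pay 72221 | balance=1073896
8 | pay 87713 | balance=991982
9 | pay 88882 | balance=908456
10 | pay 85802 | balance=827559
11 | pay 75195 | balance=756832
12 | pay 91738 | balance=669180
13 | pay 84381 | balance=588412
14 | pay 84499 | balance=507090
15 | pay 92323 | balance=417505

417505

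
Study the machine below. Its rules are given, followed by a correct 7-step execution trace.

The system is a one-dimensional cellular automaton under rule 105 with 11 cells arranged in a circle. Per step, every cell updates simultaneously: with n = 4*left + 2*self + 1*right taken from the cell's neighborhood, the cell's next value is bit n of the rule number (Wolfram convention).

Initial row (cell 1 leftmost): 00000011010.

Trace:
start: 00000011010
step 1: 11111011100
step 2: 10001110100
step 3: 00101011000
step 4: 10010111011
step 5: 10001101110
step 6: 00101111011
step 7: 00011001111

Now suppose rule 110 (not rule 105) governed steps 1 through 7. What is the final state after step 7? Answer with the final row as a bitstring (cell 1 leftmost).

11000011011

(re-executing steps 1..7 under rule 110; state before step 1: 00000011010)
step 1: 00000111110
step 2: 00001100010
step 3: 00011100110
step 4: 00110101110
step 5: 01111111010
step 6: 11000001110
step 7: 11000011011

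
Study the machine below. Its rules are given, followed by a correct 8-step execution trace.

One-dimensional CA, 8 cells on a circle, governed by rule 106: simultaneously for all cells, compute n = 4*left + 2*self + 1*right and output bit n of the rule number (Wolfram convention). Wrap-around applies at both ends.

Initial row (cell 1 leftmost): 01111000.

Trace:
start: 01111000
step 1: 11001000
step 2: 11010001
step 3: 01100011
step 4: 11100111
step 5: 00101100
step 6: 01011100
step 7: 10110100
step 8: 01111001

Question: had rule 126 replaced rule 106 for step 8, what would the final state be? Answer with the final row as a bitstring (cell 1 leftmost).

(re-executing step 8 under rule 126; state before step 8: 10110100)
step 8: 11111111

11111111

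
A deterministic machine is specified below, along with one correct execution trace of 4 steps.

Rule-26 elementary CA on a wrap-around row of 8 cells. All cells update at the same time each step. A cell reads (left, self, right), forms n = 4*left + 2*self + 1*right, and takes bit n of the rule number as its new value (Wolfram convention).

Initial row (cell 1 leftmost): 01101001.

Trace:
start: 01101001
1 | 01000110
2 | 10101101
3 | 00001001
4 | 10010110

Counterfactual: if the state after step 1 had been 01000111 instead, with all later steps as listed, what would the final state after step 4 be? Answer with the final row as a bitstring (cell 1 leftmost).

10110001

state after step 1 := 01000111
2 | 00101100
3 | 01001010
4 | 10110001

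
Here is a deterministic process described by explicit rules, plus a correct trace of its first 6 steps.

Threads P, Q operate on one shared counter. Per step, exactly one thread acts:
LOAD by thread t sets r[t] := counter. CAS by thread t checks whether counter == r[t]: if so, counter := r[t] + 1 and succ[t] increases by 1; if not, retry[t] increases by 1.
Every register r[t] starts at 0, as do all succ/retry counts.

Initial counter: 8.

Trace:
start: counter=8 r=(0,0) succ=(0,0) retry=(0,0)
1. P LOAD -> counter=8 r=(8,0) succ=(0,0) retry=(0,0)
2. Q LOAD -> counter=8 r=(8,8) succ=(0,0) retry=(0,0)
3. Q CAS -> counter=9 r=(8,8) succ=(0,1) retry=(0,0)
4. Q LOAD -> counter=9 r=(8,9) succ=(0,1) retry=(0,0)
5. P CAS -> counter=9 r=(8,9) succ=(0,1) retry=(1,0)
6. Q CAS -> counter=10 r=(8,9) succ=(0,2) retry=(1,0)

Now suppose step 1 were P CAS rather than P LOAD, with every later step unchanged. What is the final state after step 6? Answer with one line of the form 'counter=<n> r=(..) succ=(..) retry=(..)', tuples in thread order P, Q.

counter=10 r=(0,9) succ=(0,2) retry=(2,0)

(re-executing from step 1 with the substitution; state before step 1: counter=8 r=(0,0) succ=(0,0) retry=(0,0))
1. P CAS -> counter=8 r=(0,0) succ=(0,0) retry=(1,0)
2. Q LOAD -> counter=8 r=(0,8) succ=(0,0) retry=(1,0)
3. Q CAS -> counter=9 r=(0,8) succ=(0,1) retry=(1,0)
4. Q LOAD -> counter=9 r=(0,9) succ=(0,1) retry=(1,0)
5. P CAS -> counter=9 r=(0,9) succ=(0,1) retry=(2,0)
6. Q CAS -> counter=10 r=(0,9) succ=(0,2) retry=(2,0)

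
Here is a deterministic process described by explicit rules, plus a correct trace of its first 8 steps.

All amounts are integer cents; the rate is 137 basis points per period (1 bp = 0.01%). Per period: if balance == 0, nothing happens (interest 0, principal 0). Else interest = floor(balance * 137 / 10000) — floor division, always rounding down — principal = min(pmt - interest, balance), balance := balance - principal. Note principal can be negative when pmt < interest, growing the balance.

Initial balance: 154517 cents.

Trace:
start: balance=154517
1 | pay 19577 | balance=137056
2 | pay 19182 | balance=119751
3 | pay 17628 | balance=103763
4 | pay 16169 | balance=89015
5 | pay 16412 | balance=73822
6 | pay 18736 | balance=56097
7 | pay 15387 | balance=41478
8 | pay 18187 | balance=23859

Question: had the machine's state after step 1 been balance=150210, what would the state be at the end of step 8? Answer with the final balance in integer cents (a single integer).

state after step 1 := balance=150210
2 | pay 19182 | balance=133085
3 | pay 17628 | balance=117280
4 | pay 16169 | balance=102717
5 | pay 16412 | balance=87712
6 | pay 18736 | balance=70177
7 | pay 15387 | balance=55751
8 | pay 18187 | balance=38327

38327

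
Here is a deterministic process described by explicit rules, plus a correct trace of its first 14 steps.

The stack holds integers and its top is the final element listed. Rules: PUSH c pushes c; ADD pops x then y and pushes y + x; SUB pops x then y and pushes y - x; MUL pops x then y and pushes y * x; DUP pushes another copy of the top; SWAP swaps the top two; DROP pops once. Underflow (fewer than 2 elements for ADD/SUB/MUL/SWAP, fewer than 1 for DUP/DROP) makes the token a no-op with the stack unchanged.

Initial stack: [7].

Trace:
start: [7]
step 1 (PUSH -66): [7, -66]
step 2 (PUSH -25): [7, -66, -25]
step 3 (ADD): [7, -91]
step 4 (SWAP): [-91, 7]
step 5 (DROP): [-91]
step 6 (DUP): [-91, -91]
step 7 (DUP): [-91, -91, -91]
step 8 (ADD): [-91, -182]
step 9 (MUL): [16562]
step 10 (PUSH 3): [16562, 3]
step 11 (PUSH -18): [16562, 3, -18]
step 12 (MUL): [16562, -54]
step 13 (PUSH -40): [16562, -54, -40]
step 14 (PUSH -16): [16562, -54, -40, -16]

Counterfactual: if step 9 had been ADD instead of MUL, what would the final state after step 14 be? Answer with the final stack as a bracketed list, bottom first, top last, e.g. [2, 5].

(re-executing from step 9 with the substitution; state before step 9: [-91, -182])
step 9 (ADD): [-273]
step 10 (PUSH 3): [-273, 3]
step 11 (PUSH -18): [-273, 3, -18]
step 12 (MUL): [-273, -54]
step 13 (PUSH -40): [-273, -54, -40]
step 14 (PUSH -16): [-273, -54, -40, -16]

[-273, -54, -40, -16]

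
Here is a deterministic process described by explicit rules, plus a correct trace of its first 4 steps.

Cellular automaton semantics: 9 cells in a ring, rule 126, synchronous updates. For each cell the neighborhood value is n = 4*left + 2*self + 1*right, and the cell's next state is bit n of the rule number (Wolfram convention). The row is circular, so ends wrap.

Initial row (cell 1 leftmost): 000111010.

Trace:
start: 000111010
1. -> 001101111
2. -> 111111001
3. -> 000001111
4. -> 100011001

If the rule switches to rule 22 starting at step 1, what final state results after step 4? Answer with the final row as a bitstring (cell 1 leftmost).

100100000

(re-executing steps 1..4 under rule 22; state before step 1: 000111010)
1. -> 001000011
2. -> 111100100
3. -> 000011111
4. -> 100100000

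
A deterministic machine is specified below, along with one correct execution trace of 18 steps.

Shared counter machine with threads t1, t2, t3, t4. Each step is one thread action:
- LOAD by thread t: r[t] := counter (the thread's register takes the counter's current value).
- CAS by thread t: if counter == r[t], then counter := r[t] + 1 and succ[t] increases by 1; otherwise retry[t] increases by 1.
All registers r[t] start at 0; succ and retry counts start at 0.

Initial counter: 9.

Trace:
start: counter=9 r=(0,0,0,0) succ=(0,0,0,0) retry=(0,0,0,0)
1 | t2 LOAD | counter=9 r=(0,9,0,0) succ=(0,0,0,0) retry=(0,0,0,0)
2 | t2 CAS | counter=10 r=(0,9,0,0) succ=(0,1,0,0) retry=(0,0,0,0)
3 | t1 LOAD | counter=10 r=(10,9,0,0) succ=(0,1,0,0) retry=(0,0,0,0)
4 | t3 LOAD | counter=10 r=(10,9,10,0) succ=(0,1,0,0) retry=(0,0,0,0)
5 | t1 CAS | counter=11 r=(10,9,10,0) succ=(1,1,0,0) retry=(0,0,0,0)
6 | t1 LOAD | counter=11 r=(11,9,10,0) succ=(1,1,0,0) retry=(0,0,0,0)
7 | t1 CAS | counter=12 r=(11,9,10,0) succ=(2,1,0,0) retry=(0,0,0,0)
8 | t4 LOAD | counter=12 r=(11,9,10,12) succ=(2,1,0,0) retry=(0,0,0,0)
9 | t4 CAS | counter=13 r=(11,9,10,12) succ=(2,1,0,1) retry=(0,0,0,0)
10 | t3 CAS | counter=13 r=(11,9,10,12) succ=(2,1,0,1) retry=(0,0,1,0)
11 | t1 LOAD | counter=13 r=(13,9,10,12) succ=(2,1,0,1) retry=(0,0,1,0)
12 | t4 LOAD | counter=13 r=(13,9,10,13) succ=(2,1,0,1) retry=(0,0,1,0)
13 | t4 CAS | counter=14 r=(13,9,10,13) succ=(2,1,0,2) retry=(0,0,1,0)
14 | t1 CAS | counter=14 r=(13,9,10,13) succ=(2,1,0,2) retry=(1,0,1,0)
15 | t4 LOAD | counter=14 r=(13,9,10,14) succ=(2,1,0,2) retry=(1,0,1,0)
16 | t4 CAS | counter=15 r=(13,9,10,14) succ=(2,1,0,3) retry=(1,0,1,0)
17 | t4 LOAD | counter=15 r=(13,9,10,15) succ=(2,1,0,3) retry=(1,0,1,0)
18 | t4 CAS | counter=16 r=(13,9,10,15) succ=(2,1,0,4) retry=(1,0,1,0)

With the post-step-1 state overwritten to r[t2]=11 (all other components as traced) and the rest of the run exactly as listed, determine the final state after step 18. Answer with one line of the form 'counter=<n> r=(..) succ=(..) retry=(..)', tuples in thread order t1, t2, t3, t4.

counter=15 r=(12,11,9,14) succ=(2,0,0,4) retry=(1,1,1,0)

state after step 1 := counter=9 r=(0,11,0,0) succ=(0,0,0,0) retry=(0,0,0,0)
2 | t2 CAS | counter=9 r=(0,11,0,0) succ=(0,0,0,0) retry=(0,1,0,0)
3 | t1 LOAD | counter=9 r=(9,11,0,0) succ=(0,0,0,0) retry=(0,1,0,0)
4 | t3 LOAD | counter=9 r=(9,11,9,0) succ=(0,0,0,0) retry=(0,1,0,0)
5 | t1 CAS | counter=10 r=(9,11,9,0) succ=(1,0,0,0) retry=(0,1,0,0)
6 | t1 LOAD | counter=10 r=(10,11,9,0) succ=(1,0,0,0) retry=(0,1,0,0)
7 | t1 CAS | counter=11 r=(10,11,9,0) succ=(2,0,0,0) retry=(0,1,0,0)
8 | t4 LOAD | counter=11 r=(10,11,9,11) succ=(2,0,0,0) retry=(0,1,0,0)
9 | t4 CAS | counter=12 r=(10,11,9,11) succ=(2,0,0,1) retry=(0,1,0,0)
10 | t3 CAS | counter=12 r=(10,11,9,11) succ=(2,0,0,1) retry=(0,1,1,0)
11 | t1 LOAD | counter=12 r=(12,11,9,11) succ=(2,0,0,1) retry=(0,1,1,0)
12 | t4 LOAD | counter=12 r=(12,11,9,12) succ=(2,0,0,1) retry=(0,1,1,0)
13 | t4 CAS | counter=13 r=(12,11,9,12) succ=(2,0,0,2) retry=(0,1,1,0)
14 | t1 CAS | counter=13 r=(12,11,9,12) succ=(2,0,0,2) retry=(1,1,1,0)
15 | t4 LOAD | counter=13 r=(12,11,9,13) succ=(2,0,0,2) retry=(1,1,1,0)
16 | t4 CAS | counter=14 r=(12,11,9,13) succ=(2,0,0,3) retry=(1,1,1,0)
17 | t4 LOAD | counter=14 r=(12,11,9,14) succ=(2,0,0,3) retry=(1,1,1,0)
18 | t4 CAS | counter=15 r=(12,11,9,14) succ=(2,0,0,4) retry=(1,1,1,0)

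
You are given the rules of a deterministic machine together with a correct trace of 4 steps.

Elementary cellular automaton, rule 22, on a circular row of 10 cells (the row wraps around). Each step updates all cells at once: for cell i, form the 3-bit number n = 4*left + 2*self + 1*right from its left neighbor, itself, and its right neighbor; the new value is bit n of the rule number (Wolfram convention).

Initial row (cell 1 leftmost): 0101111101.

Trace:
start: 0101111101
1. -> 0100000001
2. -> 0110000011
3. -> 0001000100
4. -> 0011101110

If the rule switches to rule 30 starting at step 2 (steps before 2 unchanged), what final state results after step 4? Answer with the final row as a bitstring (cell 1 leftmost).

(re-executing steps 2..4 under rule 30; state before step 2: 0100000001)
2. -> 0110000011
3. -> 0101000110
4. -> 1101101101

1101101101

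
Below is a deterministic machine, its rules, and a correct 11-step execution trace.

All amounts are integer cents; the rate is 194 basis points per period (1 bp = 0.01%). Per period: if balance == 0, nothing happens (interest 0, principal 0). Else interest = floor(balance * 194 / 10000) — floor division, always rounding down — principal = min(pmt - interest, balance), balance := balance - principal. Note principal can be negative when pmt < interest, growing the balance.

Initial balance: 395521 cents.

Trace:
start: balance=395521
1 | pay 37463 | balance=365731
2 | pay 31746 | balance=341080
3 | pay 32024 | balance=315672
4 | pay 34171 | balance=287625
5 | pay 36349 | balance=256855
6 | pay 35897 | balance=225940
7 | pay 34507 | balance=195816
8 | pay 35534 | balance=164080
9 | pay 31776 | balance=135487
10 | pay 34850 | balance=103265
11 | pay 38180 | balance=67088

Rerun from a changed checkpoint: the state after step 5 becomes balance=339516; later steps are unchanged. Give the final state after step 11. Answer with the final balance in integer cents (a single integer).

159849

state after step 5 := balance=339516
6 | pay 35897 | balance=310205
7 | pay 34507 | balance=281715
8 | pay 35534 | balance=251646
9 | pay 31776 | balance=224751
10 | pay 34850 | balance=194261
11 | pay 38180 | balance=159849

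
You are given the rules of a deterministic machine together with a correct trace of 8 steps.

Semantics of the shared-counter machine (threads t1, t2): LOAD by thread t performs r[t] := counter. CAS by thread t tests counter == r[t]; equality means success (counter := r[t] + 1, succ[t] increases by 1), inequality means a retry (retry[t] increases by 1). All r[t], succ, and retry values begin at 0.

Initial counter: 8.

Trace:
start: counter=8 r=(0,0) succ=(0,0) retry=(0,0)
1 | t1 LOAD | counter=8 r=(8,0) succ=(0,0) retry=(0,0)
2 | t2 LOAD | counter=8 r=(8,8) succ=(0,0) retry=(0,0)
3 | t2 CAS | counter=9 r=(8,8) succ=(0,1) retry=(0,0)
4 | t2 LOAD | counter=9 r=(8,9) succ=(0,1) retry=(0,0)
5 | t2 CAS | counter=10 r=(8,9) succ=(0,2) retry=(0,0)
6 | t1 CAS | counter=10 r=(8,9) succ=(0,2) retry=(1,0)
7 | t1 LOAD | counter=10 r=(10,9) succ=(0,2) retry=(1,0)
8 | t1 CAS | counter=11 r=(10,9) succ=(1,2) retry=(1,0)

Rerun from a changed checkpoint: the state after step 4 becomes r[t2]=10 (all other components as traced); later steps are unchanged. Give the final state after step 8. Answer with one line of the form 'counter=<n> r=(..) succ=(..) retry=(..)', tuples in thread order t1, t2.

state after step 4 := counter=9 r=(8,10) succ=(0,1) retry=(0,0)
5 | t2 CAS | counter=9 r=(8,10) succ=(0,1) retry=(0,1)
6 | t1 CAS | counter=9 r=(8,10) succ=(0,1) retry=(1,1)
7 | t1 LOAD | counter=9 r=(9,10) succ=(0,1) retry=(1,1)
8 | t1 CAS | counter=10 r=(9,10) succ=(1,1) retry=(1,1)

counter=10 r=(9,10) succ=(1,1) retry=(1,1)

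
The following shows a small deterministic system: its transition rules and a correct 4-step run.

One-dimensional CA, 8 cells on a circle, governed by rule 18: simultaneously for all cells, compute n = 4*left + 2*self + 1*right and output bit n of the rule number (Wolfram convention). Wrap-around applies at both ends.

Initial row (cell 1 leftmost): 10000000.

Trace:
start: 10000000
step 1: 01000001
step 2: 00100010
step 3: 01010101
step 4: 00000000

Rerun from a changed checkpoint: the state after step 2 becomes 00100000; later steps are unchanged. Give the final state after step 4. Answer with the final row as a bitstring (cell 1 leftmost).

state after step 2 := 00100000
step 3: 01010000
step 4: 10001000

10001000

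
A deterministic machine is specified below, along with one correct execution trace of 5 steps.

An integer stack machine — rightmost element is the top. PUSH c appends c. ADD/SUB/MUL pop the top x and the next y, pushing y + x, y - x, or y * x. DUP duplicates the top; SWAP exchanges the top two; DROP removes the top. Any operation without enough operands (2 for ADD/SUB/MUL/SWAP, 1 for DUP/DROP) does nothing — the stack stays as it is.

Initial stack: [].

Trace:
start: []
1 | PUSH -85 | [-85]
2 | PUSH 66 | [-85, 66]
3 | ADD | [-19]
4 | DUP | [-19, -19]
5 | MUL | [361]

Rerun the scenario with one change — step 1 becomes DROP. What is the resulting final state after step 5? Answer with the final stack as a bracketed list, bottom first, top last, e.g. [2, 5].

(re-executing from step 1 with the substitution; state before step 1: [])
1 | DROP | []
2 | PUSH 66 | [66]
3 | ADD | [66]
4 | DUP | [66, 66]
5 | MUL | [4356]

[4356]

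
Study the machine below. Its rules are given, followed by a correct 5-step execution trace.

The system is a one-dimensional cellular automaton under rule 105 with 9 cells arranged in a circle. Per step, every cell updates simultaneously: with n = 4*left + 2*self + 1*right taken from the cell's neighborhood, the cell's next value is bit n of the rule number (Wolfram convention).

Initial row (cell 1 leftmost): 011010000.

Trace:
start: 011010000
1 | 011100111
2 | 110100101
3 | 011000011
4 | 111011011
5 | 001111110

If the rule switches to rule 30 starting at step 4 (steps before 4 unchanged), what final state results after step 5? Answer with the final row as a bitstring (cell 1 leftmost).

(re-executing steps 4..5 under rule 30; state before step 4: 011000011)
4 | 010100110
5 | 110111101

110111101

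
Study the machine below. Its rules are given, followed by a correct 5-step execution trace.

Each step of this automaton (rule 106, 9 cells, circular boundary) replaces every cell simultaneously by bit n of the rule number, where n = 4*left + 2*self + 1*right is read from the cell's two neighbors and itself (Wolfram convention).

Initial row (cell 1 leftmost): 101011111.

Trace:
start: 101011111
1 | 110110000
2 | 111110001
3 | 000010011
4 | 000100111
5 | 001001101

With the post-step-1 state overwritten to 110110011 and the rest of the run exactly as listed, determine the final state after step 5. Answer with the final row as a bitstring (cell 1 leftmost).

state after step 1 := 110110011
2 | 011110110
3 | 110011110
4 | 110110011
5 | 011110110

011110110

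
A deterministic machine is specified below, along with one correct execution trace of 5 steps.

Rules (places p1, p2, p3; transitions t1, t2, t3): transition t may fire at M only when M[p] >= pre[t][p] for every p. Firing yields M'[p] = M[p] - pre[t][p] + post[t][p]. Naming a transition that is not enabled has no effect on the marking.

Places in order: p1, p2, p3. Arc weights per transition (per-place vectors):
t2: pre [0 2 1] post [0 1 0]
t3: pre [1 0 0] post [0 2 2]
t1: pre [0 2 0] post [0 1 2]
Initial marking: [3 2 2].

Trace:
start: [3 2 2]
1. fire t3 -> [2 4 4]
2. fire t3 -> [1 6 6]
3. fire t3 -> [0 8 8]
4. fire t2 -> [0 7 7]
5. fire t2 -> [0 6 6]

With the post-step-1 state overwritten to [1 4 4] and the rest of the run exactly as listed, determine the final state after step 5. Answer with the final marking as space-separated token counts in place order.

state after step 1 := [1 4 4]
2. fire t3 -> [0 6 6]
3. fire t3 -> [0 6 6]
4. fire t2 -> [0 5 5]
5. fire t2 -> [0 4 4]

0 4 4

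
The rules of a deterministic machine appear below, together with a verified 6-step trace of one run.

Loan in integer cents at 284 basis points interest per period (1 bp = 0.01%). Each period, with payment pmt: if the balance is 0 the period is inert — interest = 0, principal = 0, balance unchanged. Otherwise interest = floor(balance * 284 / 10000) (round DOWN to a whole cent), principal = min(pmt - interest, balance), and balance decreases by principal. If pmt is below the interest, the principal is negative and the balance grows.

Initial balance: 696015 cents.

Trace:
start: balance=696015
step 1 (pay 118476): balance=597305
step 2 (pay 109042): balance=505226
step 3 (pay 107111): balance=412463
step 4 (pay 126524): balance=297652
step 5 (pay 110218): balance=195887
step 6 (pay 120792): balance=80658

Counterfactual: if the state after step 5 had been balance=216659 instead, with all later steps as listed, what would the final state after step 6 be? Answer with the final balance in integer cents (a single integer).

102020

state after step 5 := balance=216659
step 6 (pay 120792): balance=102020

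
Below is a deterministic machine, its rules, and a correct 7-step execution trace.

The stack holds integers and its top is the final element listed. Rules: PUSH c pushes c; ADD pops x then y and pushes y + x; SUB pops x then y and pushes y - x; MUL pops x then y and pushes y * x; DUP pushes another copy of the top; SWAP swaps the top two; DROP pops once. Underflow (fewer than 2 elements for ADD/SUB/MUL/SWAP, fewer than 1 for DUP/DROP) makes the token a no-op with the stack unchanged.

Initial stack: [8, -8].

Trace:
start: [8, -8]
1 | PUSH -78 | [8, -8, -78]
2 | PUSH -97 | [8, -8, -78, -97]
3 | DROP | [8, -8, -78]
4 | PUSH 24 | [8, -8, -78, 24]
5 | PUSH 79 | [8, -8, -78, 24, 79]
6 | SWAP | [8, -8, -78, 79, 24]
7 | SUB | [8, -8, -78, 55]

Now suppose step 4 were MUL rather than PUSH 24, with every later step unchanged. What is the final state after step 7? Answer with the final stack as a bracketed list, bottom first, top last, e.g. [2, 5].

(re-executing from step 4 with the substitution; state before step 4: [8, -8, -78])
4 | MUL | [8, 624]
5 | PUSH 79 | [8, 624, 79]
6 | SWAP | [8, 79, 624]
7 | SUB | [8, -545]

[8, -545]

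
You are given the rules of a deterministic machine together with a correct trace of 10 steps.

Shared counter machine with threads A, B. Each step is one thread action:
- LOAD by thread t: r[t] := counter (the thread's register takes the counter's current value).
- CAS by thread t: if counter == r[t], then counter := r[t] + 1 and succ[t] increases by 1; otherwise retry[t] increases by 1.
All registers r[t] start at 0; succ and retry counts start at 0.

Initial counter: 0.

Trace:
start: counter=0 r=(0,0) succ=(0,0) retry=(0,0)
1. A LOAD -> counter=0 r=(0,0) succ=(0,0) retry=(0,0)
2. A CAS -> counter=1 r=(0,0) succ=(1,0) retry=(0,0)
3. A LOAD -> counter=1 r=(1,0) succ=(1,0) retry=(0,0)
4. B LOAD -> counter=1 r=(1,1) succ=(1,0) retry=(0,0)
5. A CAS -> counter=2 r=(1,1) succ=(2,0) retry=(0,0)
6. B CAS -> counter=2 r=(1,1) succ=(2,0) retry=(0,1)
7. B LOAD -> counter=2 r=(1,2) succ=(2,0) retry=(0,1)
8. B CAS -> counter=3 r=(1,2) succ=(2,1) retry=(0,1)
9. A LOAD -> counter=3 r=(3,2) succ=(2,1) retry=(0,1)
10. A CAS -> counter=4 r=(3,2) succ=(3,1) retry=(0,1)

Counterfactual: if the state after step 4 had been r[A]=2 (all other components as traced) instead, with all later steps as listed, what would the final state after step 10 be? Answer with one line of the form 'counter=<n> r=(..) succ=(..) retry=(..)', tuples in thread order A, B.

counter=4 r=(3,2) succ=(2,2) retry=(1,0)

state after step 4 := counter=1 r=(2,1) succ=(1,0) retry=(0,0)
5. A CAS -> counter=1 r=(2,1) succ=(1,0) retry=(1,0)
6. B CAS -> counter=2 r=(2,1) succ=(1,1) retry=(1,0)
7. B LOAD -> counter=2 r=(2,2) succ=(1,1) retry=(1,0)
8. B CAS -> counter=3 r=(2,2) succ=(1,2) retry=(1,0)
9. A LOAD -> counter=3 r=(3,2) succ=(1,2) retry=(1,0)
10. A CAS -> counter=4 r=(3,2) succ=(2,2) retry=(1,0)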